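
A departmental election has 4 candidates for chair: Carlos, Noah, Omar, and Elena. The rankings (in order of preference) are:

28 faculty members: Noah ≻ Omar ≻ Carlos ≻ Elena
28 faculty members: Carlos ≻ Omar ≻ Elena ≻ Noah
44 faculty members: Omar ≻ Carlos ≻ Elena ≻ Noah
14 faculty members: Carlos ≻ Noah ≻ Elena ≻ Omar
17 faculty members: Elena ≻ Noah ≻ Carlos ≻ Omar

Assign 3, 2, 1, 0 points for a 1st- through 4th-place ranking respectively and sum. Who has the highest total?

Carlos

Carlos: 28·1 + 28·3 + 44·2 + 14·3 + 17·1 = 259
Noah: 28·3 + 28·0 + 44·0 + 14·2 + 17·2 = 146
Omar: 28·2 + 28·2 + 44·3 + 14·0 + 17·0 = 244
Elena: 28·0 + 28·1 + 44·1 + 14·1 + 17·3 = 137
Carlos has the highest Borda score (259).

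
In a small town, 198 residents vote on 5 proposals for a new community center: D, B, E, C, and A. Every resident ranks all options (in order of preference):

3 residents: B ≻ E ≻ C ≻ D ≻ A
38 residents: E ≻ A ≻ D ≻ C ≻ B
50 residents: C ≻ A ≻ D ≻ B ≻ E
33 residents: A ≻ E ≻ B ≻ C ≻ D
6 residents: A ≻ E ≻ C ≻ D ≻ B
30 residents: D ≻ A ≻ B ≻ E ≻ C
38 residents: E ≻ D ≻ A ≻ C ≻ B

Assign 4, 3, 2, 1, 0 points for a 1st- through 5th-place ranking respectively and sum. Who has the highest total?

A

D: 3·1 + 38·2 + 50·2 + 33·0 + 6·1 + 30·4 + 38·3 = 419
B: 3·4 + 38·0 + 50·1 + 33·2 + 6·0 + 30·2 + 38·0 = 188
E: 3·3 + 38·4 + 50·0 + 33·3 + 6·3 + 30·1 + 38·4 = 460
C: 3·2 + 38·1 + 50·4 + 33·1 + 6·2 + 30·0 + 38·1 = 327
A: 3·0 + 38·3 + 50·3 + 33·4 + 6·4 + 30·3 + 38·2 = 586
A has the highest Borda score (586).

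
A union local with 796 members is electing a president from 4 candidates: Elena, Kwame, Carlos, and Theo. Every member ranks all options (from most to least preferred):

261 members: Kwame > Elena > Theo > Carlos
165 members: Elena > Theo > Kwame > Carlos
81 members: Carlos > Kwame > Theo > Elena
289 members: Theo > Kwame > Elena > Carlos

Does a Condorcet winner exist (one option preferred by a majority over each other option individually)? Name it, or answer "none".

Checking pairwise contests:
Kwame beats Elena 631–165.
Theo beats Kwame 454–342.
Elena beats Carlos 715–81.
Elena beats Theo 426–370.
Every option loses at least one head-to-head, so there is no Condorcet winner.

none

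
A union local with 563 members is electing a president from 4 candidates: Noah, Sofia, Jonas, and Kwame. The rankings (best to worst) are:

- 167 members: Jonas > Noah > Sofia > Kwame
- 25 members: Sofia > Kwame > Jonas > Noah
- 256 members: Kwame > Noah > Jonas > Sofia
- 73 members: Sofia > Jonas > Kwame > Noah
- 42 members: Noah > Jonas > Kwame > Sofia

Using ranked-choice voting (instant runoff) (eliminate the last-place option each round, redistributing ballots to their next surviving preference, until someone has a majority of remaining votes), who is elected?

Round 1: Noah 42, Sofia 98, Jonas 167, Kwame 256. Eliminate Noah.
Round 2: Sofia 98, Jonas 209, Kwame 256. Eliminate Sofia.
Round 3: Jonas 282, Kwame 281. Jonas has a majority.

Jonas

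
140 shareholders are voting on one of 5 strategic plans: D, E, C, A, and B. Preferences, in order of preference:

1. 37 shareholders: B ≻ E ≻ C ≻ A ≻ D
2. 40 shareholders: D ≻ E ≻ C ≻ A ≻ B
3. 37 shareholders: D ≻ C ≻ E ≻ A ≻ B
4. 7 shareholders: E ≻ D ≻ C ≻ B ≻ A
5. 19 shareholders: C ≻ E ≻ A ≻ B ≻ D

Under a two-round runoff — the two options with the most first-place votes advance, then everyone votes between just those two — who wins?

Round 1 first-place votes: D 77, E 7, C 19, A 0, B 37.
D and B advance.
Runoff: D is preferred to B by 84 voters; B by 56.
D wins the runoff.

D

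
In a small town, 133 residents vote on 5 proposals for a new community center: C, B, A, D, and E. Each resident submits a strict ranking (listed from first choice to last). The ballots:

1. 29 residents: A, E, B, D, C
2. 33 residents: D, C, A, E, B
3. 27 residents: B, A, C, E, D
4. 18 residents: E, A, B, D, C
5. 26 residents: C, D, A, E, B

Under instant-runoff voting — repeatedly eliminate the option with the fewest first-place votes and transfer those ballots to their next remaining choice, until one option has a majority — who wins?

A

Round 1: C 26, B 27, A 29, D 33, E 18. Eliminate E.
Round 2: C 26, B 27, A 47, D 33. Eliminate C.
Round 3: B 27, A 47, D 59. Eliminate B.
Round 4: A 74, D 59. A has a majority.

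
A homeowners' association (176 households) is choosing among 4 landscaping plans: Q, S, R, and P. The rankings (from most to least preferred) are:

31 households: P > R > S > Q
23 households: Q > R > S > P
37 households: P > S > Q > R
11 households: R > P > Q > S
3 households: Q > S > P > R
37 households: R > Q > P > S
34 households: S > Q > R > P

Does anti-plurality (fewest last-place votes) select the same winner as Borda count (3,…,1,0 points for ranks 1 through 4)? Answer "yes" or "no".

no

Anti-plurality — last-place votes: Q 31, S 48, R 40, P 57. Winner: Q.
Borda — scores: Q 268, S 236, R 286, P 266. Winner: R.
The two methods disagree.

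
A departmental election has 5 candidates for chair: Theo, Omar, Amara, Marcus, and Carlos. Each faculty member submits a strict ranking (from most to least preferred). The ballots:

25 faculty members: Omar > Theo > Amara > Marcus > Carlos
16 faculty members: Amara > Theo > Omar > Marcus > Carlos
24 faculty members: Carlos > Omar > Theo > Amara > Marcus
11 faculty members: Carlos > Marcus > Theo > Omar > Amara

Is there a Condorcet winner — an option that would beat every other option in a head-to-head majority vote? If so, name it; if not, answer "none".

Omar vs Theo: 49–27 for Omar.
Omar vs Amara: 60–16 for Omar.
Omar vs Marcus: 65–11 for Omar.
Omar vs Carlos: 41–35 for Omar.
Omar beats every other option head-to-head.

Omar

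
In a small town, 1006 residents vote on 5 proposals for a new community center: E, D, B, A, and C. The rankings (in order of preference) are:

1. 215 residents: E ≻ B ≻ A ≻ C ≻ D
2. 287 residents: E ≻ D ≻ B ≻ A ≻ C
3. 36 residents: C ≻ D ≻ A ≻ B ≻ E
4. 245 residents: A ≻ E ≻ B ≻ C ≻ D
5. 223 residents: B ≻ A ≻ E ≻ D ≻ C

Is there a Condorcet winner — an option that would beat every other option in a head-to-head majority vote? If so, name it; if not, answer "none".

Checking pairwise contests:
A beats E 504–502.
E beats D 970–36.
E beats B 747–259.
B beats A 725–281.
E beats C 970–36.
Every option loses at least one head-to-head, so there is no Condorcet winner.

none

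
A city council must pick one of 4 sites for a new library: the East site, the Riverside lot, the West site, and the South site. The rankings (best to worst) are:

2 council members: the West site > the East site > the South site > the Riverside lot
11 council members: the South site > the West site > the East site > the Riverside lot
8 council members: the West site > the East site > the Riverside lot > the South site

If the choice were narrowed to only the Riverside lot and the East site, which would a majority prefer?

Voters preferring the Riverside lot to the East site: 0; preferring the East site to the Riverside lot: 21.
the East site wins the head-to-head.

the East site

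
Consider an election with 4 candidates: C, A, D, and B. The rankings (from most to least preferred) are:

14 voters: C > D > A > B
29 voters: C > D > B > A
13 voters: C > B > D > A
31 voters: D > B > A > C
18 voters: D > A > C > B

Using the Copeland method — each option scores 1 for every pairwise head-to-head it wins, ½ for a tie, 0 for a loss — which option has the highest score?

C

C: beats A, D, and B → score 3.
A: loses to C, D, and B → score 0.
D: beats A and B; loses to C → score 2.
B: beats A; loses to C and D → score 1.
C has the best pairwise record.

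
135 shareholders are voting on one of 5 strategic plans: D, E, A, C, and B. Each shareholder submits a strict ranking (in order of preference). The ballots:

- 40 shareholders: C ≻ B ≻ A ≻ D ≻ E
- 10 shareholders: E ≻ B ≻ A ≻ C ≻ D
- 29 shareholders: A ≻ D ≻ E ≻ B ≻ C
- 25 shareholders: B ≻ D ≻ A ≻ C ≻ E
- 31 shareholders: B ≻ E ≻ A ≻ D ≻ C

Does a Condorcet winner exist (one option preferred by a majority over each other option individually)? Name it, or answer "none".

B

B vs D: 106–29 for B.
B vs E: 96–39 for B.
B vs A: 106–29 for B.
B vs C: 95–40 for B.
B beats every other option head-to-head.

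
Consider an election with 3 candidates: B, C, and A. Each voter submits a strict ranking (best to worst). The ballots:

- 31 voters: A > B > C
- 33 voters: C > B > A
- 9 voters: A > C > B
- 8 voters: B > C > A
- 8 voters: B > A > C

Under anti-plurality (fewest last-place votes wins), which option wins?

Last-place votes: B 9, C 39, A 41.
B is ranked last by the fewest voters, so B wins.

B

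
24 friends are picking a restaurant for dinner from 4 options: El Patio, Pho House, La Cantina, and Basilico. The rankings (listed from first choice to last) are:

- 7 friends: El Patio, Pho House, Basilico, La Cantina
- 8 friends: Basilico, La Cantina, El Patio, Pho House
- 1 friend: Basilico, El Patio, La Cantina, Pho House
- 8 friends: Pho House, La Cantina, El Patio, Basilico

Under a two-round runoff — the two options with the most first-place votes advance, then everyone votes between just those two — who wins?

Pho House

Round 1 first-place votes: El Patio 7, Pho House 8, La Cantina 0, Basilico 9.
Basilico and Pho House advance.
Runoff: Basilico is preferred to Pho House by 9 voters; Pho House by 15.
Pho House wins the runoff.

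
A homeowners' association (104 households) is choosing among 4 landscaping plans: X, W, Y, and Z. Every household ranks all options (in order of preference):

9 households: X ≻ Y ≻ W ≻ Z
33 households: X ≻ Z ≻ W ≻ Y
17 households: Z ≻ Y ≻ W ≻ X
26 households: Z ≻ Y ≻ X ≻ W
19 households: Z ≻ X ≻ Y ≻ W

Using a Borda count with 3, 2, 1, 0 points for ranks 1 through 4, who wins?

X: 9·3 + 33·3 + 17·0 + 26·1 + 19·2 = 190
W: 9·1 + 33·1 + 17·1 + 26·0 + 19·0 = 59
Y: 9·2 + 33·0 + 17·2 + 26·2 + 19·1 = 123
Z: 9·0 + 33·2 + 17·3 + 26·3 + 19·3 = 252
Z has the highest Borda score (252).

Z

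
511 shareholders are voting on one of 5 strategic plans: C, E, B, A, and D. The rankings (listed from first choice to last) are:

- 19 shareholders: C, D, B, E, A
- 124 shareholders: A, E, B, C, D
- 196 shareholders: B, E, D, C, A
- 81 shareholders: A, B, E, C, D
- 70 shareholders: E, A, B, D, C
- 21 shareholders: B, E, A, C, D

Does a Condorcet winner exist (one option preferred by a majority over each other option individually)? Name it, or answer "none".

none

Checking pairwise contests:
E beats C 492–19.
B beats E 317–194.
A beats B 275–236.
E beats A 306–205.
E beats D 492–19.
Every option loses at least one head-to-head, so there is no Condorcet winner.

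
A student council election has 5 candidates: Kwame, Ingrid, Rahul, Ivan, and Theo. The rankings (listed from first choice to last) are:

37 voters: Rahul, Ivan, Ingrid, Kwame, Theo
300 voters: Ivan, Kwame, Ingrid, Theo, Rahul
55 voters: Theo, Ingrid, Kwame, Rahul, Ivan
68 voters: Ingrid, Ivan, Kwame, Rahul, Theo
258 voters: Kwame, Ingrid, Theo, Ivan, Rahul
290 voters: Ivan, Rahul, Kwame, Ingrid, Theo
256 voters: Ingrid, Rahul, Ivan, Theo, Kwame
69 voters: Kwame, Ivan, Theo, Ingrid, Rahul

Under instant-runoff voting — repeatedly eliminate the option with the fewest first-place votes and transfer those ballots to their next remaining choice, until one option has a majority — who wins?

Ivan

Round 1: Kwame 327, Ingrid 324, Rahul 37, Ivan 590, Theo 55. Eliminate Rahul.
Round 2: Kwame 327, Ingrid 324, Ivan 627, Theo 55. Eliminate Theo.
Round 3: Kwame 327, Ingrid 379, Ivan 627. Eliminate Kwame.
Round 4: Ingrid 637, Ivan 696. Ivan has a majority.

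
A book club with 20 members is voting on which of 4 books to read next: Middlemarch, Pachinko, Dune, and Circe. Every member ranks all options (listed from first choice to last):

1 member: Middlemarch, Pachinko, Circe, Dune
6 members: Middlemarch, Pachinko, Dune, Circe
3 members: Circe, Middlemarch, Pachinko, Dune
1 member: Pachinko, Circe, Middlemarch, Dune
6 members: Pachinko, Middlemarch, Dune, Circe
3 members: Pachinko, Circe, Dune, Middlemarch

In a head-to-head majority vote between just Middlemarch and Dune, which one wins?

Middlemarch

Voters preferring Middlemarch to Dune: 17; preferring Dune to Middlemarch: 3.
Middlemarch wins the head-to-head.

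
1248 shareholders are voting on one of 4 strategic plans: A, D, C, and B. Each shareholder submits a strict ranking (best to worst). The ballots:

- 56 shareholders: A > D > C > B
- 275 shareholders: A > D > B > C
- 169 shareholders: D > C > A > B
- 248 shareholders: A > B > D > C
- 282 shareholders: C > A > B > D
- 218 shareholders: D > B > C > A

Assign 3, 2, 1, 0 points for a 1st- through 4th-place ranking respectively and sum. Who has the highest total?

A: 56·3 + 275·3 + 169·1 + 248·3 + 282·2 + 218·0 = 2470
D: 56·2 + 275·2 + 169·3 + 248·1 + 282·0 + 218·3 = 2071
C: 56·1 + 275·0 + 169·2 + 248·0 + 282·3 + 218·1 = 1458
B: 56·0 + 275·1 + 169·0 + 248·2 + 282·1 + 218·2 = 1489
A has the highest Borda score (2470).

A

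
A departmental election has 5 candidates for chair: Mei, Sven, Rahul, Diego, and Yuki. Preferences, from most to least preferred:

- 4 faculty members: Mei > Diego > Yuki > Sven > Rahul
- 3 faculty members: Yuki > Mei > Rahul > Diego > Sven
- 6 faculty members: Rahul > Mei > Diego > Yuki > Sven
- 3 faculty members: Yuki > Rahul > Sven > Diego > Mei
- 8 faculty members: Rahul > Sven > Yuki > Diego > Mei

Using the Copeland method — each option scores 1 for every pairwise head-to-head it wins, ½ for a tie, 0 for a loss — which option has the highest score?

Mei: beats Sven and Diego; loses to Rahul and Yuki → score 2.
Sven: loses to Mei, Rahul, Diego, and Yuki → score 0.
Rahul: beats Mei, Sven, Diego, and Yuki → score 4.
Diego: beats Sven; loses to Mei, Rahul, and Yuki → score 1.
Yuki: beats Mei, Sven, and Diego; loses to Rahul → score 3.
Rahul has the best pairwise record.

Rahul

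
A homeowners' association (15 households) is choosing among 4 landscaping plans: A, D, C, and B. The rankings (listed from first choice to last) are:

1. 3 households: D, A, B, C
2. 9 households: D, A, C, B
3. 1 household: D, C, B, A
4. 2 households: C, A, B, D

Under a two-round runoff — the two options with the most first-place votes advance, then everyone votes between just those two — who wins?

Round 1 first-place votes: A 0, D 13, C 2, B 0.
D and C advance.
Runoff: D is preferred to C by 13 voters; C by 2.
D wins the runoff.

D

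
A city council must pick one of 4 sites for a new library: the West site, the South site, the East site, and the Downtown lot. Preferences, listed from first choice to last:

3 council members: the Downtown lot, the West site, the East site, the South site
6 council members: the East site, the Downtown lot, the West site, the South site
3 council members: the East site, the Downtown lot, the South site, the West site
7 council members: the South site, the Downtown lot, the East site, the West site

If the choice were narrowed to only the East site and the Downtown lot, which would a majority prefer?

Voters preferring the East site to the Downtown lot: 9; preferring the Downtown lot to the East site: 10.
the Downtown lot wins the head-to-head.

the Downtown lot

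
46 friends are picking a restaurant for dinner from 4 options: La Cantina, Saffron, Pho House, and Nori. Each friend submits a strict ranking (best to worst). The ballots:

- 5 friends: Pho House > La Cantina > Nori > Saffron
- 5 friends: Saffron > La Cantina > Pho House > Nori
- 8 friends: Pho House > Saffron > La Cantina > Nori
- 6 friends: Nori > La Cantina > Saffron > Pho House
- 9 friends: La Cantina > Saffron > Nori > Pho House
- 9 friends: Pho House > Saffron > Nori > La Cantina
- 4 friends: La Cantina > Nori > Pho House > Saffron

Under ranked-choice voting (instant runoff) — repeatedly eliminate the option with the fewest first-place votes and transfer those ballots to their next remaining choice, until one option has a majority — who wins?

La Cantina

Round 1: La Cantina 13, Saffron 5, Pho House 22, Nori 6. Eliminate Saffron.
Round 2: La Cantina 18, Pho House 22, Nori 6. Eliminate Nori.
Round 3: La Cantina 24, Pho House 22. La Cantina has a majority.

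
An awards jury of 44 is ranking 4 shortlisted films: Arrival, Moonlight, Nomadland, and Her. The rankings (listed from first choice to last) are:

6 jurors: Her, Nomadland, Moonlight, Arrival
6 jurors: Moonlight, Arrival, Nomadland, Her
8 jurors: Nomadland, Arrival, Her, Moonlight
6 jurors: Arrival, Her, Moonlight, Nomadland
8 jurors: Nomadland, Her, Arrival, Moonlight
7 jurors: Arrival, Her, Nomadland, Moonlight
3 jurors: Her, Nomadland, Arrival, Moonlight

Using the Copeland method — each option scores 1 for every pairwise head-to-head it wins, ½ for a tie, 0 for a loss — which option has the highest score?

Arrival: beats Moonlight and Her; loses to Nomadland → score 2.
Moonlight: loses to Arrival, Nomadland, and Her → score 0.
Nomadland: beats Arrival and Moonlight; ties Her → score 2.5.
Her: beats Moonlight; ties Nomadland; loses to Arrival → score 1.5.
Nomadland has the best pairwise record.

Nomadland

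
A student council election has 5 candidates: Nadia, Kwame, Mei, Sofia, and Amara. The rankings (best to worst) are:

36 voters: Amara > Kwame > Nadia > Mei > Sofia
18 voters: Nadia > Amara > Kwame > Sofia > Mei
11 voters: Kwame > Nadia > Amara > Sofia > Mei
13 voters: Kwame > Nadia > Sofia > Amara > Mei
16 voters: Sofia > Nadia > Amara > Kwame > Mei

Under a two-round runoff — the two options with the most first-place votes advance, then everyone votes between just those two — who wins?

Amara

Round 1 first-place votes: Nadia 18, Kwame 24, Mei 0, Sofia 16, Amara 36.
Amara and Kwame advance.
Runoff: Amara is preferred to Kwame by 70 voters; Kwame by 24.
Amara wins the runoff.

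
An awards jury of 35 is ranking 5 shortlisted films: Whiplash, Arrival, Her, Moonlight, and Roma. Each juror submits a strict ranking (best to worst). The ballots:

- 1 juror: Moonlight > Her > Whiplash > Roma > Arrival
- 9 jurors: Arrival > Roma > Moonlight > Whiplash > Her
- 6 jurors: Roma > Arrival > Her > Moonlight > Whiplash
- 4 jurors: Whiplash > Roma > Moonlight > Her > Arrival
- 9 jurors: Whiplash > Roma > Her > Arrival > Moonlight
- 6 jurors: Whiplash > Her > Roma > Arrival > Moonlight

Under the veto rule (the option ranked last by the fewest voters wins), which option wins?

Last-place votes: Whiplash 6, Arrival 5, Her 9, Moonlight 15, Roma 0.
Roma is ranked last by the fewest voters, so Roma wins.

Roma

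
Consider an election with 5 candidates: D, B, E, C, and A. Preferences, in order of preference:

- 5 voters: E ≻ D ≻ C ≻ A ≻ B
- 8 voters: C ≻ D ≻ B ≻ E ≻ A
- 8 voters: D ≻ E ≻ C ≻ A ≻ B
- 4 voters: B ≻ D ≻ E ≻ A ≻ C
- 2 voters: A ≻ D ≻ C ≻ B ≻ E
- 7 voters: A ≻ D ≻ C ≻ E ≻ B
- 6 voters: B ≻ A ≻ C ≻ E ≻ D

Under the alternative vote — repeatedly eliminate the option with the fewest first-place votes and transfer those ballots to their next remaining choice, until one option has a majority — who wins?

D

Round 1: D 8, B 10, E 5, C 8, A 9. Eliminate E.
Round 2: D 13, B 10, C 8, A 9. Eliminate C.
Round 3: D 21, B 10, A 9. D has a majority.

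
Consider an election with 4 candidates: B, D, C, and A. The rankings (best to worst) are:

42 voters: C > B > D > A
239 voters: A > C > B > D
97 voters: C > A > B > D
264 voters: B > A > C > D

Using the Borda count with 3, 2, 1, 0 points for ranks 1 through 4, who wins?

B: 42·2 + 239·1 + 97·1 + 264·3 = 1212
D: 42·1 + 239·0 + 97·0 + 264·0 = 42
C: 42·3 + 239·2 + 97·3 + 264·1 = 1159
A: 42·0 + 239·3 + 97·2 + 264·2 = 1439
A has the highest Borda score (1439).

A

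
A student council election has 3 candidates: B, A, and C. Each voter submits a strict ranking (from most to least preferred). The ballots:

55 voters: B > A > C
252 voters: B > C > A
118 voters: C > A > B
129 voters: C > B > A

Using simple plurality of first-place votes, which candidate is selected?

B

First-place votes: B 307, A 0, C 247.
B has the most first-place votes.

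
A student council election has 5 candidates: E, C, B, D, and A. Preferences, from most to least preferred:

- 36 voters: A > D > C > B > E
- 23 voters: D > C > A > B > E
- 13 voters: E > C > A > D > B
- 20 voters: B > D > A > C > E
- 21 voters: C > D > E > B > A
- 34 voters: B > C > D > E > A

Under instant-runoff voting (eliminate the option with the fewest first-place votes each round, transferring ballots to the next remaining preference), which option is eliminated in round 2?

D

Round 1: E 13, C 21, B 54, D 23, A 36. Eliminate E.
Round 2: C 34, B 54, D 23, A 36. Eliminate D.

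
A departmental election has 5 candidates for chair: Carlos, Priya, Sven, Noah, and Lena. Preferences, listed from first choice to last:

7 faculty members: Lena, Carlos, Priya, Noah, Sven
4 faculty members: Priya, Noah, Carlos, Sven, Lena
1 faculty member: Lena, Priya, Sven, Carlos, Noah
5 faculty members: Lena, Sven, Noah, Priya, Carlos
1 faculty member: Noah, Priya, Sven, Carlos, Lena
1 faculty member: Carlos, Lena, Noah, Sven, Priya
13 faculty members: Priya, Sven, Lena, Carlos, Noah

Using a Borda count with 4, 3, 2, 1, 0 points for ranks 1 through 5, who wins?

Carlos: 7·3 + 4·2 + 1·1 + 5·0 + 1·1 + 1·4 + 13·1 = 48
Priya: 7·2 + 4·4 + 1·3 + 5·1 + 1·3 + 1·0 + 13·4 = 93
Sven: 7·0 + 4·1 + 1·2 + 5·3 + 1·2 + 1·1 + 13·3 = 63
Noah: 7·1 + 4·3 + 1·0 + 5·2 + 1·4 + 1·2 + 13·0 = 35
Lena: 7·4 + 4·0 + 1·4 + 5·4 + 1·0 + 1·3 + 13·2 = 81
Priya has the highest Borda score (93).

Priya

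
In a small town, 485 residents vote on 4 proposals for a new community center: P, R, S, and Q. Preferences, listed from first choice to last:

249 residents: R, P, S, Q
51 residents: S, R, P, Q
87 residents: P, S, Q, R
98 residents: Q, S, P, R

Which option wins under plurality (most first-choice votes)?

R

First-place votes: P 87, R 249, S 51, Q 98.
R has the most first-place votes.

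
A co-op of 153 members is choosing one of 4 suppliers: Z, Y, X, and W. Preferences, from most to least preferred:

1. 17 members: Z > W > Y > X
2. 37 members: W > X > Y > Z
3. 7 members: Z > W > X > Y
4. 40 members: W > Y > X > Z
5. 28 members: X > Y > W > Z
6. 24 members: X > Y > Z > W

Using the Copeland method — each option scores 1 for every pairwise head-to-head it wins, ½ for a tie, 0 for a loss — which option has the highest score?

Z: loses to Y, X, and W → score 0.
Y: beats Z; loses to X and W → score 1.
X: beats Z and Y; loses to W → score 2.
W: beats Z, Y, and X → score 3.
W has the best pairwise record.

W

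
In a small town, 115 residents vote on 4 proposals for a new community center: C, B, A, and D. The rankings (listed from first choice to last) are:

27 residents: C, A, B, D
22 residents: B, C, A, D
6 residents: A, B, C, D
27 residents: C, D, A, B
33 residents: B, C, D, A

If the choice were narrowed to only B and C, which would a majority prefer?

Voters preferring B to C: 61; preferring C to B: 54.
B wins the head-to-head.

B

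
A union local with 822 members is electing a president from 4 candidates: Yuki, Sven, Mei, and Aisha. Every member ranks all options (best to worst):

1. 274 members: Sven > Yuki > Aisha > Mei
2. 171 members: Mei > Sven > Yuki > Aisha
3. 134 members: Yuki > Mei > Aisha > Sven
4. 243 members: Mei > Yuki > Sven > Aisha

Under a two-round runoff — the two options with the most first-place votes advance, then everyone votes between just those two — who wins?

Mei

Round 1 first-place votes: Yuki 134, Sven 274, Mei 414, Aisha 0.
Mei and Sven advance.
Runoff: Mei is preferred to Sven by 548 voters; Sven by 274.
Mei wins the runoff.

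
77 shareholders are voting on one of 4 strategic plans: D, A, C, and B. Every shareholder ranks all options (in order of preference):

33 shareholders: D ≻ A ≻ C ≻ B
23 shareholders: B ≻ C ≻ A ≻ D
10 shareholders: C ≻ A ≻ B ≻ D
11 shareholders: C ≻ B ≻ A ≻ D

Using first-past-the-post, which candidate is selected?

D

First-place votes: D 33, A 0, C 21, B 23.
D has the most first-place votes.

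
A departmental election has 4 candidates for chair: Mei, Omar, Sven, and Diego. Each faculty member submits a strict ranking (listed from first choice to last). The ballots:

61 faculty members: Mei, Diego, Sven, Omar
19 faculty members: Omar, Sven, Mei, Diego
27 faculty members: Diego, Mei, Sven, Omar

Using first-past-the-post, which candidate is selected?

First-place votes: Mei 61, Omar 19, Sven 0, Diego 27.
Mei has the most first-place votes.

Mei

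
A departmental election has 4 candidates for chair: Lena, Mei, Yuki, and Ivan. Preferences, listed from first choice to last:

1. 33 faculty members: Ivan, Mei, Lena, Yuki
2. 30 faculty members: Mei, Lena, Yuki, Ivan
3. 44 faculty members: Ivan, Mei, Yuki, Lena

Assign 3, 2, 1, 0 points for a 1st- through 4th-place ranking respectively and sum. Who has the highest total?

Mei

Lena: 33·1 + 30·2 + 44·0 = 93
Mei: 33·2 + 30·3 + 44·2 = 244
Yuki: 33·0 + 30·1 + 44·1 = 74
Ivan: 33·3 + 30·0 + 44·3 = 231
Mei has the highest Borda score (244).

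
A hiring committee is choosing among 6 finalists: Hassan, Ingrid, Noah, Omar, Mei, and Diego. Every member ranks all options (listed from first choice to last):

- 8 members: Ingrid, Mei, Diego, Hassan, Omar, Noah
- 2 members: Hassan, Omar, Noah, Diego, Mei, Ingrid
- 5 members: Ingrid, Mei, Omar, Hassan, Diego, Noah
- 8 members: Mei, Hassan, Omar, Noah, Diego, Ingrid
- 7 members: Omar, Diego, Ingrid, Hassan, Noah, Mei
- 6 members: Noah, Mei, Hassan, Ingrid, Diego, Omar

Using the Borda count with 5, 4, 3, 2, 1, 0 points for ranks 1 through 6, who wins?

Hassan: 8·2 + 2·5 + 5·2 + 8·4 + 7·2 + 6·3 = 100
Ingrid: 8·5 + 2·0 + 5·5 + 8·0 + 7·3 + 6·2 = 98
Noah: 8·0 + 2·3 + 5·0 + 8·2 + 7·1 + 6·5 = 59
Omar: 8·1 + 2·4 + 5·3 + 8·3 + 7·5 + 6·0 = 90
Mei: 8·4 + 2·1 + 5·4 + 8·5 + 7·0 + 6·4 = 118
Diego: 8·3 + 2·2 + 5·1 + 8·1 + 7·4 + 6·1 = 75
Mei has the highest Borda score (118).

Mei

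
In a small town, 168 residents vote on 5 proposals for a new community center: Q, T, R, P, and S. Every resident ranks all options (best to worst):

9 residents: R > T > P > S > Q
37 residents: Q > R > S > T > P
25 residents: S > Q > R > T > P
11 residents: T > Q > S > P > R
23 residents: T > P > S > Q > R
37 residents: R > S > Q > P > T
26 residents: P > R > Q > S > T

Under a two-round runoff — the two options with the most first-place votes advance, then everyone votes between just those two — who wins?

Q

Round 1 first-place votes: Q 37, T 34, R 46, P 26, S 25.
R and Q advance.
Runoff: R is preferred to Q by 72 voters; Q by 96.
Q wins the runoff.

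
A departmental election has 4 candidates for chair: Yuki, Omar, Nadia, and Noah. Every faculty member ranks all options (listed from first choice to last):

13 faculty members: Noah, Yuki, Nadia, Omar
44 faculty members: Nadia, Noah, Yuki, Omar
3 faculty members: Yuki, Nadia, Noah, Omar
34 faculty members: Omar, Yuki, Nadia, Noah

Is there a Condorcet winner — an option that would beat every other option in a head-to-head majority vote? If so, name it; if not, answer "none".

Checking pairwise contests:
Noah beats Yuki 57–37.
Yuki beats Omar 60–34.
Yuki beats Nadia 50–44.
Nadia beats Noah 81–13.
Every option loses at least one head-to-head, so there is no Condorcet winner.

none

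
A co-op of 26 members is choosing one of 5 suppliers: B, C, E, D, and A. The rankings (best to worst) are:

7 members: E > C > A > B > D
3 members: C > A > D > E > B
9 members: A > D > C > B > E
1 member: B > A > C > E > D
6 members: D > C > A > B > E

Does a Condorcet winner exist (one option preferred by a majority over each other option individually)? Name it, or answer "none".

Checking pairwise contests:
C beats B 25–1.
D beats C 15–11.
B beats E 16–10.
A beats D 20–6.
C beats A 16–10.
Every option loses at least one head-to-head, so there is no Condorcet winner.

none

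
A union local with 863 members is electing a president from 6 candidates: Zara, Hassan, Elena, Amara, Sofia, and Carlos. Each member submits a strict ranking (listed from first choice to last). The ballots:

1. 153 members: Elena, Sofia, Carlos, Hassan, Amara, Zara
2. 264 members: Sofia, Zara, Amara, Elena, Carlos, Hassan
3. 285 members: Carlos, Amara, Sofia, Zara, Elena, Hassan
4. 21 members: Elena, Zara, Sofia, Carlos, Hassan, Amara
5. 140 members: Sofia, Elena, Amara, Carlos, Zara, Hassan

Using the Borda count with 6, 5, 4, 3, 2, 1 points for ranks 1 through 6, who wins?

Zara: 153·1 + 264·5 + 285·3 + 21·5 + 140·2 = 2713
Hassan: 153·3 + 264·1 + 285·1 + 21·2 + 140·1 = 1190
Elena: 153·6 + 264·3 + 285·2 + 21·6 + 140·5 = 3106
Amara: 153·2 + 264·4 + 285·5 + 21·1 + 140·4 = 3368
Sofia: 153·5 + 264·6 + 285·4 + 21·4 + 140·6 = 4413
Carlos: 153·4 + 264·2 + 285·6 + 21·3 + 140·3 = 3333
Sofia has the highest Borda score (4413).

Sofia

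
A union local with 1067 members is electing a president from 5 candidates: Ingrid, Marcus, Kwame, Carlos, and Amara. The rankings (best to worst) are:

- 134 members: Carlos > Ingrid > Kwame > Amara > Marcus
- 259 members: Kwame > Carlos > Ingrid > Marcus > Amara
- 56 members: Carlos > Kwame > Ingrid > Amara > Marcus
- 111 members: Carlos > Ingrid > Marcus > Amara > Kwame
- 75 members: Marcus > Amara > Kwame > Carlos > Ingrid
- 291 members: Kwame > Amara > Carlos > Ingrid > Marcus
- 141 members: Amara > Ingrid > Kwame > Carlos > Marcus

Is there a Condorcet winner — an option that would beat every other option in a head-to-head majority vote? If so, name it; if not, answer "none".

Kwame

Kwame vs Ingrid: 681–386 for Kwame.
Kwame vs Marcus: 881–186 for Kwame.
Kwame vs Carlos: 766–301 for Kwame.
Kwame vs Amara: 740–327 for Kwame.
Kwame beats every other option head-to-head.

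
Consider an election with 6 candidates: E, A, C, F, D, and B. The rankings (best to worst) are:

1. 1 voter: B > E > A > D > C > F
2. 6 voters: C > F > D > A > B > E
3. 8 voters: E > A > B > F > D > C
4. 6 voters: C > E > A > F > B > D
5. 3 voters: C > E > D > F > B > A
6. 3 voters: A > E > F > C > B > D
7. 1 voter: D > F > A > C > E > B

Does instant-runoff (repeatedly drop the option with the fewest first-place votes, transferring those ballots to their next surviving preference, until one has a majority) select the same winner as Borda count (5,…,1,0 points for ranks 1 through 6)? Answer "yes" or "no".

Instant-runoff — R1 E 8, A 3, C 15, F 0, D 1, B 1 (C winner). Winner: C.
Borda — scores: E 93, A 83, C 84, F 71, D 42, B 47. Winner: E.
The two methods disagree.

no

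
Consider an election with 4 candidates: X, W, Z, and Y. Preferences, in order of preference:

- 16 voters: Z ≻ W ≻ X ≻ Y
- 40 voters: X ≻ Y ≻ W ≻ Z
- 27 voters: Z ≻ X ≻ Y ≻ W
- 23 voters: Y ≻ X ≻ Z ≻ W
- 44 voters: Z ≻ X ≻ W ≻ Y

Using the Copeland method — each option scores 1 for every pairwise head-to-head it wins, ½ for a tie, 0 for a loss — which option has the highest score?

Z

X: beats W and Y; loses to Z → score 2.
W: loses to X, Z, and Y → score 0.
Z: beats X, W, and Y → score 3.
Y: beats W; loses to X and Z → score 1.
Z has the best pairwise record.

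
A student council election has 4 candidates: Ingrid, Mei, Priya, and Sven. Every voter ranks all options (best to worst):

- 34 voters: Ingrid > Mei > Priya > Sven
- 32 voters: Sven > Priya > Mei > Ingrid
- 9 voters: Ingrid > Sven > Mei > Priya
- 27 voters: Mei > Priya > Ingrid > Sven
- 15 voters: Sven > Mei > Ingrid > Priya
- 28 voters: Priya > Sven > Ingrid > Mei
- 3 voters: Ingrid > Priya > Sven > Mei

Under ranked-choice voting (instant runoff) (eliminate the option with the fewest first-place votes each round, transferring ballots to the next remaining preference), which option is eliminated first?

Round 1: Ingrid 46, Mei 27, Priya 28, Sven 47. Eliminate Mei.

Mei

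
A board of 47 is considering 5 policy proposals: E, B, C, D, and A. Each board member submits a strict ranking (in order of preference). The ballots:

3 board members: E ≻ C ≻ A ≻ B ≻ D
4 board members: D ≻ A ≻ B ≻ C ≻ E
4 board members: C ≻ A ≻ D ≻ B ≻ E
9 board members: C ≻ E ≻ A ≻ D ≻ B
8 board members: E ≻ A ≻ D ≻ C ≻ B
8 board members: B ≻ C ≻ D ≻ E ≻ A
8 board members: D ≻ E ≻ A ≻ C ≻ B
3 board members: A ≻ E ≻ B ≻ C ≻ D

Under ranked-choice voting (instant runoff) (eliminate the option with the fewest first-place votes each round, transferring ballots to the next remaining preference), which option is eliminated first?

Round 1: E 11, B 8, C 13, D 12, A 3. Eliminate A.

A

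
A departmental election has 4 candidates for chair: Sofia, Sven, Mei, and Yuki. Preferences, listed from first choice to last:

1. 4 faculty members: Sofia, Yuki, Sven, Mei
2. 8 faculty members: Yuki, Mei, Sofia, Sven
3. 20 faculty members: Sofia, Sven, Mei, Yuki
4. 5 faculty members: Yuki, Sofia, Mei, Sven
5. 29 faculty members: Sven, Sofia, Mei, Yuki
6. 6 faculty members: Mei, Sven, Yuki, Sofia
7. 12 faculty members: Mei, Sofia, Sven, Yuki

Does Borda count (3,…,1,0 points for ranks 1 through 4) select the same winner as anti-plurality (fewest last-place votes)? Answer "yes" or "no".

Borda — scores: Sofia 172, Sven 155, Mei 124, Yuki 53. Winner: Sofia.
Anti-plurality — last-place votes: Sofia 6, Sven 13, Mei 4, Yuki 61. Winner: Mei.
The two methods disagree.

no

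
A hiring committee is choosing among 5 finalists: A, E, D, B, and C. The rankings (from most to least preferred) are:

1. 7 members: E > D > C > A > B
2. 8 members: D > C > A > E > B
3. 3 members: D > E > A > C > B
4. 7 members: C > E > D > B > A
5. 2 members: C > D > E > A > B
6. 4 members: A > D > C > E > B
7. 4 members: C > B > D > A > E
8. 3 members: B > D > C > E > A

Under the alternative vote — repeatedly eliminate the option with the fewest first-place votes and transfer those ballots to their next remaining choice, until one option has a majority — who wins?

D

Round 1: A 4, E 7, D 11, B 3, C 13. Eliminate B.
Round 2: A 4, E 7, D 14, C 13. Eliminate A.
Round 3: E 7, D 18, C 13. Eliminate E.
Round 4: D 25, C 13. D has a majority.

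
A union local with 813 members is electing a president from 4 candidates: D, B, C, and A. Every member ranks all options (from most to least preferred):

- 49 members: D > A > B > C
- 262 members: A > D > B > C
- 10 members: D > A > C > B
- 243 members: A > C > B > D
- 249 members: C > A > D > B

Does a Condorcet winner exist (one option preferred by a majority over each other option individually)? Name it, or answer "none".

A

A vs D: 754–59 for A.
A vs B: 813–0 for A.
A vs C: 564–249 for A.
A beats every other option head-to-head.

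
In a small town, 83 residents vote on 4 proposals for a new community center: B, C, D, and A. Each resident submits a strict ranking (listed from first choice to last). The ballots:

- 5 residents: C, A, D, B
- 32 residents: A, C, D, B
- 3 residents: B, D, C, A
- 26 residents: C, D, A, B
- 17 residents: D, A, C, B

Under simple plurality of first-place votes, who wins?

A

First-place votes: B 3, C 31, D 17, A 32.
A has the most first-place votes.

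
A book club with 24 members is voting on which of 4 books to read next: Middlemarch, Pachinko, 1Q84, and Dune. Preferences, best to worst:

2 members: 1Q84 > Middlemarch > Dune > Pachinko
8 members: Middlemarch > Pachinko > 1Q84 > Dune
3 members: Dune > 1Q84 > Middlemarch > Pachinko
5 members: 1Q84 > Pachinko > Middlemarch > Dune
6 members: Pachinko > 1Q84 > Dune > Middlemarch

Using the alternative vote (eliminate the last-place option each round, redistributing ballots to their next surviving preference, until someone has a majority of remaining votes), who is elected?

1Q84

Round 1: Middlemarch 8, Pachinko 6, 1Q84 7, Dune 3. Eliminate Dune.
Round 2: Middlemarch 8, Pachinko 6, 1Q84 10. Eliminate Pachinko.
Round 3: Middlemarch 8, 1Q84 16. 1Q84 has a majority.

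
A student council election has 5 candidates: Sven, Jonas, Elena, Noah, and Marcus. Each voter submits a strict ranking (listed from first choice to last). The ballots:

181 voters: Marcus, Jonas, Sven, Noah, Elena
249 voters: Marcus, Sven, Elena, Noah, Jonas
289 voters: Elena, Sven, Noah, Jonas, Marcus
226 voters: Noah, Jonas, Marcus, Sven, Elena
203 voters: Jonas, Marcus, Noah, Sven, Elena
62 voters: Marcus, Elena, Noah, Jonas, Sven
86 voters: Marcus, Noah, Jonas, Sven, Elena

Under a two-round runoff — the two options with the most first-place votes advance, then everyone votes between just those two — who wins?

Round 1 first-place votes: Sven 0, Jonas 203, Elena 289, Noah 226, Marcus 578.
Marcus and Elena advance.
Runoff: Marcus is preferred to Elena by 1007 voters; Elena by 289.
Marcus wins the runoff.

Marcus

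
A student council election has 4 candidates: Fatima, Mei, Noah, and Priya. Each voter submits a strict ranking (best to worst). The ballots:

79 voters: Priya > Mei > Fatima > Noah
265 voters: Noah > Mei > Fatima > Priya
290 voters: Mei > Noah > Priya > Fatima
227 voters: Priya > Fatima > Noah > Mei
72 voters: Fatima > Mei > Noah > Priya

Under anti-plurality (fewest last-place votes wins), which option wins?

Last-place votes: Fatima 290, Mei 227, Noah 79, Priya 337.
Noah is ranked last by the fewest voters, so Noah wins.

Noah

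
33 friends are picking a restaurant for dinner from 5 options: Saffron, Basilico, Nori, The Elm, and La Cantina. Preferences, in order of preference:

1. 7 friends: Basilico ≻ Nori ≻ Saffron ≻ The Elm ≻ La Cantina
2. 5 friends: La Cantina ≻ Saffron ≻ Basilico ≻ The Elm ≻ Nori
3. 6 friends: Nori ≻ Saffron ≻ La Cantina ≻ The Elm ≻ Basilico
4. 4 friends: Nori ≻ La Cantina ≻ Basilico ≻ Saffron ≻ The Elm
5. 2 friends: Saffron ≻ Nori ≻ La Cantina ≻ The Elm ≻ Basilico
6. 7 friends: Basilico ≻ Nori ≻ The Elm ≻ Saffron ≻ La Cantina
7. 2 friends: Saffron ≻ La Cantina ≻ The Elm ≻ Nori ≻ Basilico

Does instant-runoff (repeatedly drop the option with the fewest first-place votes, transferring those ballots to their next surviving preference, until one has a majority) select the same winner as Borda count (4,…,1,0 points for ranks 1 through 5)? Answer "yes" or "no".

Instant-runoff — R1 Saffron 4, Basilico 14, Nori 10, The Elm 0, La Cantina 5 (The Elm out); R2 Saffron 4, Basilico 14, Nori 10, La Cantina 5 (Saffron out); R3 Basilico 14, Nori 12, La Cantina 7 (La Cantina out); R4 Basilico 19, Nori 14 (Basilico winner). Winner: Basilico.
Borda — scores: Saffron 74, Basilico 74, Nori 90, The Elm 38, La Cantina 54. Winner: Nori.
The two methods disagree.

no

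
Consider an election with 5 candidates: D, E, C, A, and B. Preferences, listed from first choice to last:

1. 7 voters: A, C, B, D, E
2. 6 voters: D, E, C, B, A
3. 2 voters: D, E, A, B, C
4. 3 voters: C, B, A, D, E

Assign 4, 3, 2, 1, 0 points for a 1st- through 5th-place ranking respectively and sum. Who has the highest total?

D: 7·1 + 6·4 + 2·4 + 3·1 = 42
E: 7·0 + 6·3 + 2·3 + 3·0 = 24
C: 7·3 + 6·2 + 2·0 + 3·4 = 45
A: 7·4 + 6·0 + 2·2 + 3·2 = 38
B: 7·2 + 6·1 + 2·1 + 3·3 = 31
C has the highest Borda score (45).

C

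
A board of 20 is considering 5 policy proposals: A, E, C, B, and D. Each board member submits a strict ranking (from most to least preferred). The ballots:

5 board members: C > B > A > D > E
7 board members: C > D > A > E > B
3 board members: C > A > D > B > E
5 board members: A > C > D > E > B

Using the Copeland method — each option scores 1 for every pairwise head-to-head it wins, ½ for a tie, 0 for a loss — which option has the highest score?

C

A: beats E, B, and D; loses to C → score 3.
E: beats B; loses to A, C, and D → score 1.
C: beats A, E, B, and D → score 4.
B: loses to A, E, C, and D → score 0.
D: beats E and B; loses to A and C → score 2.
C has the best pairwise record.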